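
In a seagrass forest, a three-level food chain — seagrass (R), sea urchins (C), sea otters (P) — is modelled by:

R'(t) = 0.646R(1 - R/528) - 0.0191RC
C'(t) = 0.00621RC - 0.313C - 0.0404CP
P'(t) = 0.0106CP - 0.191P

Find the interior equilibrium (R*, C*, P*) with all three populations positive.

From dP/dt = 0: 0.0106C* = 0.191, so C* = 18.
From dR/dt = 0: 0.646(1 - R*/528) = 0.0191·18, giving R* = 528·(1 - 0.533) = 247.
From dC/dt = 0: 0.00621·247 - 0.313 = 0.0404P*, so P* = 1.22/0.0404 = 30.2.

R* ≈ 247, C* ≈ 18, P* ≈ 30.2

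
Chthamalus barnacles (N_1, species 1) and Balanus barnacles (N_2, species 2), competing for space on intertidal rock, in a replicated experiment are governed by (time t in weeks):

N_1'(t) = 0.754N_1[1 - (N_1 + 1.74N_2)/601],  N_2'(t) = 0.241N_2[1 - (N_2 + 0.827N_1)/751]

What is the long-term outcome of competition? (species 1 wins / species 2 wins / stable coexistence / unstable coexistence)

species 2 excludes species 1

Compare the nullcline intercepts: K1/α12 = 601/1.74 = 345 < K2 = 751; K2/α21 = 751/0.827 = 908 > K1 = 601.
Since the inequalities point opposite ways, species 2 can invade but species 1 cannot.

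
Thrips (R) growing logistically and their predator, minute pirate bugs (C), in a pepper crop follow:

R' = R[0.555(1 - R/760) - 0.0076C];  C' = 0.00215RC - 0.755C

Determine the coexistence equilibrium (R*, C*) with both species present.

R* ≈ 351, C* ≈ 39.3

From dC/dt = 0 with C > 0: 0.00215R* = 0.755, so R* = 351.
Substitute into dR/dt = 0: 0.555(1 - 351/760) = 0.0076C*.
The bracket is 0.538, giving C* = 0.299/0.0076 = 39.3.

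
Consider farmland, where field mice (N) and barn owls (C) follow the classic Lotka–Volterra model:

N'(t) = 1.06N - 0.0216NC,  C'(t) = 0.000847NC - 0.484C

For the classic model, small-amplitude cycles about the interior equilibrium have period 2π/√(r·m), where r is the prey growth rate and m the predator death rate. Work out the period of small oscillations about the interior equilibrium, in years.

Here r = 1.06 and m = 0.484, so r·m = 0.513.
ω = √0.513 = 0.716 per year, hence T = 2π/ω ≈ 8.77 years.

T ≈ 8.77 years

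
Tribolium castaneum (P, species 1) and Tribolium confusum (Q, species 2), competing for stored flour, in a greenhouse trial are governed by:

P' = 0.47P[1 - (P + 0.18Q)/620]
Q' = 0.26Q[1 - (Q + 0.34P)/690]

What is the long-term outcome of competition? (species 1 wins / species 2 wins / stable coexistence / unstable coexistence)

Compare the nullcline intercepts: K1/α12 = 620/0.18 = 3440 > K2 = 690; K2/α21 = 690/0.34 = 2030 > K1 = 620.
Since both inequalities hold, each species can invade when rare, so the interior equilibrium is stable.

stable coexistence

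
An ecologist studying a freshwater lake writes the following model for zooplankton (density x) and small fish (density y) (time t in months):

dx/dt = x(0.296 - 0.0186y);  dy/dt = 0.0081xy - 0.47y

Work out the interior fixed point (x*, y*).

x* ≈ 58, y* ≈ 15.9

Set dy/dt = 0 with y > 0: 0.0081x - 0.47 = 0, so x* = 0.47/0.0081 = 58.
Set dx/dt = 0 with x > 0: 0.296 - 0.0186y = 0, so y* = 0.296/0.0186 = 15.9.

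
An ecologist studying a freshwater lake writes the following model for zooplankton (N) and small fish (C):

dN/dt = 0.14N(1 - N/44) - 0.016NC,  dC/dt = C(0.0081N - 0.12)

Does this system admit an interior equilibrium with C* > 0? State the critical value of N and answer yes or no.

Threshold N = 14.8; K > 14.8, so yes, the predator persists.

The predator equation gives dC/dt > 0 only when N > 0.12/0.0081 = 14.8.
Without the predator, N → K = 44. Since 44 > 14.8, the predator can invade and persist.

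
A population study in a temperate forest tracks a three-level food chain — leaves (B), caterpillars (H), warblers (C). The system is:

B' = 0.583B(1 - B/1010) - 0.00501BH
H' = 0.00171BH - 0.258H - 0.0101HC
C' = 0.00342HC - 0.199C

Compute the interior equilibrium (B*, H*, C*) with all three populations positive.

From dC/dt = 0: 0.00342H* = 0.199, so H* = 58.2.
From dB/dt = 0: 0.583(1 - B*/1010) = 0.00501·58.2, giving B* = 1010·(1 - 0.5) = 505.
From dH/dt = 0: 0.00171·505 - 0.258 = 0.0101C*, so C* = 0.605/0.0101 = 60.

B* ≈ 505, H* ≈ 58.2, C* ≈ 60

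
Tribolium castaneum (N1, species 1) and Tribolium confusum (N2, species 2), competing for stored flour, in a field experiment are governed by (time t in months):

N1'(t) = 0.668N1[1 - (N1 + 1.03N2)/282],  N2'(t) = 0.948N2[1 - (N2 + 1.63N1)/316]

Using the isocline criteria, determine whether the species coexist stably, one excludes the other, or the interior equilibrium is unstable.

unstable coexistence (outcome depends on initial conditions)

Compare the nullcline intercepts: K1/α12 = 282/1.03 = 274 < K2 = 316; K2/α21 = 316/1.63 = 194 < K1 = 282.
Since both are reversed, neither can invade when rare; the interior point is a saddle.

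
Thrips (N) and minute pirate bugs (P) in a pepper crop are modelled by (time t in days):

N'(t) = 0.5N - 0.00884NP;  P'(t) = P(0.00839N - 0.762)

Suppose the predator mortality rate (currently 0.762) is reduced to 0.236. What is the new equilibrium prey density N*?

At the interior fixed point, setting dP/dt = 0 with P > 0 fixes N* = (predator death rate)/(NP coefficient) — independent of the other coefficients.
With the change, N* = 0.236/0.00839 = 28.1; it falls from 90.8.

N* ≈ 28.1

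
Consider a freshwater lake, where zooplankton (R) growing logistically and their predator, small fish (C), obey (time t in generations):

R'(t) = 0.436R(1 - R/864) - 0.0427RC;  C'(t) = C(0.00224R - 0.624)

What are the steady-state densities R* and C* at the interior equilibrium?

From dC/dt = 0 with C > 0: 0.00224R* = 0.624, so R* = 279.
Substitute into dR/dt = 0: 0.436(1 - 279/864) = 0.0427C*.
The bracket is 0.678, giving C* = 0.295/0.0427 = 6.92.

R* ≈ 279, C* ≈ 6.92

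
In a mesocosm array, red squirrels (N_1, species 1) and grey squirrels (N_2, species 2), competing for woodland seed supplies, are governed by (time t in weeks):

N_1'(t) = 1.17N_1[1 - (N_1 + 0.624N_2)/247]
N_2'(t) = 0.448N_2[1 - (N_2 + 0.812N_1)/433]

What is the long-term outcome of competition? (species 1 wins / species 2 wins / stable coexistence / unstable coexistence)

Compare the nullcline intercepts: K1/α12 = 247/0.624 = 396 < K2 = 433; K2/α21 = 433/0.812 = 533 > K1 = 247.
Since the inequalities point opposite ways, species 2 can invade but species 1 cannot.

species 2 excludes species 1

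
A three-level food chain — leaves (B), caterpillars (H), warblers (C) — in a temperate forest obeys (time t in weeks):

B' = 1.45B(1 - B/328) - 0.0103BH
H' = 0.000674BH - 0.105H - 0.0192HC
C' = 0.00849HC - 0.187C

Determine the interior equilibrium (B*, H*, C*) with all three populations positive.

B* ≈ 277, H* ≈ 22, C* ≈ 4.24

From dC/dt = 0: 0.00849H* = 0.187, so H* = 22.
From dB/dt = 0: 1.45(1 - B*/328) = 0.0103·22, giving B* = 328·(1 - 0.156) = 277.
From dH/dt = 0: 0.000674·277 - 0.105 = 0.0192C*, so C* = 0.0815/0.0192 = 4.24.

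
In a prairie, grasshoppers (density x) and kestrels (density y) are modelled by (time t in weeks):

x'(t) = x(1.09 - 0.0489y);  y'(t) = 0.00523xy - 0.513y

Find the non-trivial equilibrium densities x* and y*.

Set dy/dt = 0 with y > 0: 0.00523x - 0.513 = 0, so x* = 0.513/0.00523 = 98.1.
Set dx/dt = 0 with x > 0: 1.09 - 0.0489y = 0, so y* = 1.09/0.0489 = 22.3.

x* ≈ 98.1, y* ≈ 22.3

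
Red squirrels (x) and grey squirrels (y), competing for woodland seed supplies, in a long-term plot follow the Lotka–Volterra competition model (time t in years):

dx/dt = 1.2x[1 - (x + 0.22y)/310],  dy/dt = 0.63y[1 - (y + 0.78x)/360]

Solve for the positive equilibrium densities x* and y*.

x* ≈ 279, y* ≈ 143

Setting both brackets to zero gives the nullclines x + 0.22y = 310 and 0.78x + y = 360.
Substituting y = 360 - 0.78x into the first: x(1 - 0.22·0.78) = 310 - 0.22·360.
So x* = 231/0.828 = 279, and then y* = 360 - 0.78·279 = 143.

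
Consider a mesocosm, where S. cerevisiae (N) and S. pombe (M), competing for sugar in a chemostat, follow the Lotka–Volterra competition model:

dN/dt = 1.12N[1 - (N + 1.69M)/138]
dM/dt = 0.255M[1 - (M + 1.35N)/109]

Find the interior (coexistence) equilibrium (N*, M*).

N* ≈ 36.1, M* ≈ 60.3

Setting both brackets to zero gives the nullclines N + 1.69M = 138 and 1.35N + M = 109.
Substituting M = 109 - 1.35N into the first: N(1 - 1.69·1.35) = 138 - 1.69·109.
So N* = -46.2/-1.28 = 36.1, and then M* = 109 - 1.35·36.1 = 60.3.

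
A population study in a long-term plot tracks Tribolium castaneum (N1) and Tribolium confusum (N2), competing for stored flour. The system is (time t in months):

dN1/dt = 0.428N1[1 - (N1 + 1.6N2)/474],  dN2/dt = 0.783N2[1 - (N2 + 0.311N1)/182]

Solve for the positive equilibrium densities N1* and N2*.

Setting both brackets to zero gives the nullclines N1 + 1.6N2 = 474 and 0.311N1 + N2 = 182.
Substituting N2 = 182 - 0.311N1 into the first: N1(1 - 1.6·0.311) = 474 - 1.6·182.
So N1* = 183/0.502 = 364, and then N2* = 182 - 0.311·364 = 68.8.

N1* ≈ 364, N2* ≈ 68.8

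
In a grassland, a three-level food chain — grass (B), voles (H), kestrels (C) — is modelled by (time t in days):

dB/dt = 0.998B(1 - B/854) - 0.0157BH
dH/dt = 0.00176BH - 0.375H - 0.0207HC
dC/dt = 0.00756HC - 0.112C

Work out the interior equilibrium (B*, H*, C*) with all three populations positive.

From dC/dt = 0: 0.00756H* = 0.112, so H* = 14.8.
From dB/dt = 0: 0.998(1 - B*/854) = 0.0157·14.8, giving B* = 854·(1 - 0.233) = 655.
From dH/dt = 0: 0.00176·655 - 0.375 = 0.0207C*, so C* = 0.778/0.0207 = 37.6.

B* ≈ 655, H* ≈ 14.8, C* ≈ 37.6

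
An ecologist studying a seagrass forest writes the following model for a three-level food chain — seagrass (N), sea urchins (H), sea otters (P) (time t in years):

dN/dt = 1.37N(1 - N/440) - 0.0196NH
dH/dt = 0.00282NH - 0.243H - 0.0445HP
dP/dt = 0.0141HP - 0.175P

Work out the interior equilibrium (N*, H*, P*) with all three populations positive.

From dP/dt = 0: 0.0141H* = 0.175, so H* = 12.4.
From dN/dt = 0: 1.37(1 - N*/440) = 0.0196·12.4, giving N* = 440·(1 - 0.178) = 362.
From dH/dt = 0: 0.00282·362 - 0.243 = 0.0445P*, so P* = 0.777/0.0445 = 17.5.

N* ≈ 362, H* ≈ 12.4, P* ≈ 17.5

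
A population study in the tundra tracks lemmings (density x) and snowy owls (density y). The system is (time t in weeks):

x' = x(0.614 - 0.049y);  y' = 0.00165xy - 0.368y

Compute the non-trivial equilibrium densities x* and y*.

x* ≈ 223, y* ≈ 12.5

Set dy/dt = 0 with y > 0: 0.00165x - 0.368 = 0, so x* = 0.368/0.00165 = 223.
Set dx/dt = 0 with x > 0: 0.614 - 0.049y = 0, so y* = 0.614/0.049 = 12.5.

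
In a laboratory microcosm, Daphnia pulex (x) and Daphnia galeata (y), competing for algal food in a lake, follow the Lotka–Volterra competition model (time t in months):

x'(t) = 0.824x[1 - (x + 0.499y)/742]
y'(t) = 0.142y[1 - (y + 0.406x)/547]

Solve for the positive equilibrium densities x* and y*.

x* ≈ 588, y* ≈ 308

Setting both brackets to zero gives the nullclines x + 0.499y = 742 and 0.406x + y = 547.
Substituting y = 547 - 0.406x into the first: x(1 - 0.499·0.406) = 742 - 0.499·547.
So x* = 469/0.797 = 588, and then y* = 547 - 0.406·588 = 308.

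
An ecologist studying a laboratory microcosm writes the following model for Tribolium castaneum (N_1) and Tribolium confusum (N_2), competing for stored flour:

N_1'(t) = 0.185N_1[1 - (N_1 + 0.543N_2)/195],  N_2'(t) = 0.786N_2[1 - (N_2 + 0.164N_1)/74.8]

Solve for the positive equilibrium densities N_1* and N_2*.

N_1* ≈ 169, N_2* ≈ 47

Setting both brackets to zero gives the nullclines N_1 + 0.543N_2 = 195 and 0.164N_1 + N_2 = 74.8.
Substituting N_2 = 74.8 - 0.164N_1 into the first: N_1(1 - 0.543·0.164) = 195 - 0.543·74.8.
So N_1* = 154/0.911 = 169, and then N_2* = 74.8 - 0.164·169 = 47.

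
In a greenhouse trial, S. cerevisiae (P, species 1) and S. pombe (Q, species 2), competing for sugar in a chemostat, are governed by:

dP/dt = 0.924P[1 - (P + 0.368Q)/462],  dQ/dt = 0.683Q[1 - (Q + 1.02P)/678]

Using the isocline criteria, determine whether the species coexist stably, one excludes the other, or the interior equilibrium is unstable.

Compare the nullcline intercepts: K1/α12 = 462/0.368 = 1260 > K2 = 678; K2/α21 = 678/1.02 = 665 > K1 = 462.
Since both inequalities hold, each species can invade when rare, so the interior equilibrium is stable.

stable coexistence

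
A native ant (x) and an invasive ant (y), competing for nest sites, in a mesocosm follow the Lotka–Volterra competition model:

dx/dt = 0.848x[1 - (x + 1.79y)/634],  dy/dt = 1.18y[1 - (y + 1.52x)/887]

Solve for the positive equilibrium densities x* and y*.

Setting both brackets to zero gives the nullclines x + 1.79y = 634 and 1.52x + y = 887.
Substituting y = 887 - 1.52x into the first: x(1 - 1.79·1.52) = 634 - 1.79·887.
So x* = -954/-1.72 = 554, and then y* = 887 - 1.52·554 = 44.6.

x* ≈ 554, y* ≈ 44.6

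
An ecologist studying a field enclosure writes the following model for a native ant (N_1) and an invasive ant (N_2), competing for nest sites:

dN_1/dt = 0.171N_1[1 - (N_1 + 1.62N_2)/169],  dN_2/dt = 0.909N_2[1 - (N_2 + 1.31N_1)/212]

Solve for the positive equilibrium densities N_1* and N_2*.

N_1* ≈ 155, N_2* ≈ 8.37

Setting both brackets to zero gives the nullclines N_1 + 1.62N_2 = 169 and 1.31N_1 + N_2 = 212.
Substituting N_2 = 212 - 1.31N_1 into the first: N_1(1 - 1.62·1.31) = 169 - 1.62·212.
So N_1* = -174/-1.12 = 155, and then N_2* = 212 - 1.31·155 = 8.37.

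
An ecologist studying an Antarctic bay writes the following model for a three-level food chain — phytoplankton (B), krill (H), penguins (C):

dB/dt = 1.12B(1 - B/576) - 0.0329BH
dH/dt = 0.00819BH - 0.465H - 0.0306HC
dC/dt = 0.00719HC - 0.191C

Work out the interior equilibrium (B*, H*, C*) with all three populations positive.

From dC/dt = 0: 0.00719H* = 0.191, so H* = 26.6.
From dB/dt = 0: 1.12(1 - B*/576) = 0.0329·26.6, giving B* = 576·(1 - 0.78) = 127.
From dH/dt = 0: 0.00819·127 - 0.465 = 0.0306C*, so C* = 0.571/0.0306 = 18.7.

B* ≈ 127, H* ≈ 26.6, C* ≈ 18.7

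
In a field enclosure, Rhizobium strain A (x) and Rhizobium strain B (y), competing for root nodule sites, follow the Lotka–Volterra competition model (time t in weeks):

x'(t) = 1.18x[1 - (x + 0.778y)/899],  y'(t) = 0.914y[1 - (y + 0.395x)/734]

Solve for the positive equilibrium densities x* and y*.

x* ≈ 473, y* ≈ 547

Setting both brackets to zero gives the nullclines x + 0.778y = 899 and 0.395x + y = 734.
Substituting y = 734 - 0.395x into the first: x(1 - 0.778·0.395) = 899 - 0.778·734.
So x* = 328/0.693 = 473, and then y* = 734 - 0.395·473 = 547.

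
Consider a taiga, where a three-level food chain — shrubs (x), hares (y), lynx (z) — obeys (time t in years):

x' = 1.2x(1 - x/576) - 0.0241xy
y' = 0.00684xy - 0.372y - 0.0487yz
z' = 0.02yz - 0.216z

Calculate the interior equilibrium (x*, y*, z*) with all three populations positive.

x* ≈ 451, y* ≈ 10.8, z* ≈ 55.7

From dz/dt = 0: 0.02y* = 0.216, so y* = 10.8.
From dx/dt = 0: 1.2(1 - x*/576) = 0.0241·10.8, giving x* = 576·(1 - 0.217) = 451.
From dy/dt = 0: 0.00684·451 - 0.372 = 0.0487z*, so z* = 2.71/0.0487 = 55.7.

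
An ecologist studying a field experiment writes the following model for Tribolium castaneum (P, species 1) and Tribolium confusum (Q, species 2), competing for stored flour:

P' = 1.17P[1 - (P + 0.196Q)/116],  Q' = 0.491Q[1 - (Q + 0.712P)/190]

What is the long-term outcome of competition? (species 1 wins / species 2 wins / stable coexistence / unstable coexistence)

stable coexistence

Compare the nullcline intercepts: K1/α12 = 116/0.196 = 592 > K2 = 190; K2/α21 = 190/0.712 = 267 > K1 = 116.
Since both inequalities hold, each species can invade when rare, so the interior equilibrium is stable.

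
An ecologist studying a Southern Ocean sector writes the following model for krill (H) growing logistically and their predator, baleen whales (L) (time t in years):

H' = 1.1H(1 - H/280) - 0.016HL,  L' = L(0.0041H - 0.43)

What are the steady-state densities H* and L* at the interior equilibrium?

H* ≈ 105, L* ≈ 43

From dL/dt = 0 with L > 0: 0.0041H* = 0.43, so H* = 105.
Substitute into dH/dt = 0: 1.1(1 - 105/280) = 0.016L*.
The bracket is 0.625, giving L* = 0.688/0.016 = 43.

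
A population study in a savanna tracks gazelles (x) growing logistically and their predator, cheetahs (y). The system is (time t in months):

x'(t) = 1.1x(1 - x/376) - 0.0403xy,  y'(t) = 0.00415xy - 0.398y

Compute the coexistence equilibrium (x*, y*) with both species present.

From dy/dt = 0 with y > 0: 0.00415x* = 0.398, so x* = 95.9.
Substitute into dx/dt = 0: 1.1(1 - 95.9/376) = 0.0403y*.
The bracket is 0.745, giving y* = 0.819/0.0403 = 20.3.

x* ≈ 95.9, y* ≈ 20.3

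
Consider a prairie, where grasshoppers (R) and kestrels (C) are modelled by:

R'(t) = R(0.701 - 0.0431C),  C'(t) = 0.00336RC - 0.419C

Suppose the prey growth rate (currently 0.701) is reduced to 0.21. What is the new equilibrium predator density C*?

At the interior fixed point, setting dR/dt = 0 with R > 0 fixes C* = (prey growth rate)/(RC coefficient) — independent of the other coefficients.
With the change, C* = 0.21/0.0431 = 4.87; it falls from 16.3.

C* ≈ 4.87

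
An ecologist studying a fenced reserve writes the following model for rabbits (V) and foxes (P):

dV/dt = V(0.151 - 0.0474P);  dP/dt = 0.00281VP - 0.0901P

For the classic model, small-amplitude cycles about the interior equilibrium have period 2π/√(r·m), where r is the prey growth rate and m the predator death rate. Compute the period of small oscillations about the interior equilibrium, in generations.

T ≈ 53.9 generations

Here r = 0.151 and m = 0.0901, so r·m = 0.0136.
ω = √0.0136 = 0.117 per generation, hence T = 2π/ω ≈ 53.9 generations.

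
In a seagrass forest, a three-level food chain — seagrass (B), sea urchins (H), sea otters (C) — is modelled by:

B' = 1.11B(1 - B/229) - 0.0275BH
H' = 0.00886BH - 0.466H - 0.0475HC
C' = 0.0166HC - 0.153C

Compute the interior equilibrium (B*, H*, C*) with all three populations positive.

From dC/dt = 0: 0.0166H* = 0.153, so H* = 9.22.
From dB/dt = 0: 1.11(1 - B*/229) = 0.0275·9.22, giving B* = 229·(1 - 0.228) = 177.
From dH/dt = 0: 0.00886·177 - 0.466 = 0.0475C*, so C* = 1.1/0.0475 = 23.2.

B* ≈ 177, H* ≈ 9.22, C* ≈ 23.2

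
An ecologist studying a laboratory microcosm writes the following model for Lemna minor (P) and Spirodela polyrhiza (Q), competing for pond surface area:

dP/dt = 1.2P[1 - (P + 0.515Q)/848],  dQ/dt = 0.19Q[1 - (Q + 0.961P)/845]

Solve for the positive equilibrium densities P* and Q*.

Setting both brackets to zero gives the nullclines P + 0.515Q = 848 and 0.961P + Q = 845.
Substituting Q = 845 - 0.961P into the first: P(1 - 0.515·0.961) = 848 - 0.515·845.
So P* = 413/0.505 = 817, and then Q* = 845 - 0.961·817 = 59.5.

P* ≈ 817, Q* ≈ 59.5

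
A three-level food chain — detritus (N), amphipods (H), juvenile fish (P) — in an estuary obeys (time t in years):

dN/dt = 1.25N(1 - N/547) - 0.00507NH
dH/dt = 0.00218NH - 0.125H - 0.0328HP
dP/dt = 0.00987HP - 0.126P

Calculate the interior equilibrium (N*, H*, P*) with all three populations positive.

From dP/dt = 0: 0.00987H* = 0.126, so H* = 12.8.
From dN/dt = 0: 1.25(1 - N*/547) = 0.00507·12.8, giving N* = 547·(1 - 0.0518) = 519.
From dH/dt = 0: 0.00218·519 - 0.125 = 0.0328P*, so P* = 1.01/0.0328 = 30.7.

N* ≈ 519, H* ≈ 12.8, P* ≈ 30.7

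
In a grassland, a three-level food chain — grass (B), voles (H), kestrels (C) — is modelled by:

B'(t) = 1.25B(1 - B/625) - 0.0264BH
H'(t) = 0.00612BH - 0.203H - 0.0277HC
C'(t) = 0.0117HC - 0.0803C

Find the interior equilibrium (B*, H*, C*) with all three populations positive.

B* ≈ 534, H* ≈ 6.86, C* ≈ 111

From dC/dt = 0: 0.0117H* = 0.0803, so H* = 6.86.
From dB/dt = 0: 1.25(1 - B*/625) = 0.0264·6.86, giving B* = 625·(1 - 0.145) = 534.
From dH/dt = 0: 0.00612·534 - 0.203 = 0.0277C*, so C* = 3.07/0.0277 = 111.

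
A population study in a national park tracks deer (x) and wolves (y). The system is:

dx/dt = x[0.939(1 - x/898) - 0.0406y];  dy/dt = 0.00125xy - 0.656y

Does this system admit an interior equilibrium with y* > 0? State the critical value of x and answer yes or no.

The predator equation gives dy/dt > 0 only when x > 0.656/0.00125 = 525.
Without the predator, x → K = 898. Since 898 > 525, the predator can invade and persist.

Threshold x = 525; K > 525, so yes, the predator persists.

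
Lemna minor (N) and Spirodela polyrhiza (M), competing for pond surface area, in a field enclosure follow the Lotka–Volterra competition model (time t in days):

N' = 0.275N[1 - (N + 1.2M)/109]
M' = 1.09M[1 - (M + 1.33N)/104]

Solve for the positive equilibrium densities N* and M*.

N* ≈ 26.5, M* ≈ 68.7

Setting both brackets to zero gives the nullclines N + 1.2M = 109 and 1.33N + M = 104.
Substituting M = 104 - 1.33N into the first: N(1 - 1.2·1.33) = 109 - 1.2·104.
So N* = -15.8/-0.596 = 26.5, and then M* = 104 - 1.33·26.5 = 68.7.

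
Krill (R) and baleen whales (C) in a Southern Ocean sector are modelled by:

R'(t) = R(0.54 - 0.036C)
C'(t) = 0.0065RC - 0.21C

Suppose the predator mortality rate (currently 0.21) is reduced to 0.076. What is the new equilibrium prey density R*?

At the interior fixed point, setting dC/dt = 0 with C > 0 fixes R* = (predator death rate)/(RC coefficient) — independent of the other coefficients.
With the change, R* = 0.076/0.0065 = 11.7; it falls from 32.3.

R* ≈ 11.7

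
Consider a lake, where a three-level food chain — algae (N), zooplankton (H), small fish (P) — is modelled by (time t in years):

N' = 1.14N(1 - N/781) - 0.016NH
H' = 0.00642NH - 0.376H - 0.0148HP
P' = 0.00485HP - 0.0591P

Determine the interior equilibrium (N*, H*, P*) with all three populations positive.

N* ≈ 647, H* ≈ 12.2, P* ≈ 255

From dP/dt = 0: 0.00485H* = 0.0591, so H* = 12.2.
From dN/dt = 0: 1.14(1 - N*/781) = 0.016·12.2, giving N* = 781·(1 - 0.171) = 647.
From dH/dt = 0: 0.00642·647 - 0.376 = 0.0148P*, so P* = 3.78/0.0148 = 255.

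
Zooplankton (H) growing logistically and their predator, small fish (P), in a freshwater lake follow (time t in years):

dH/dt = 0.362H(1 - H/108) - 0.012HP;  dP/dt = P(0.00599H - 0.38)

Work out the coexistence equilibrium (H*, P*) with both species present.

H* ≈ 63.4, P* ≈ 12.4

From dP/dt = 0 with P > 0: 0.00599H* = 0.38, so H* = 63.4.
Substitute into dH/dt = 0: 0.362(1 - 63.4/108) = 0.012P*.
The bracket is 0.413, giving P* = 0.149/0.012 = 12.4.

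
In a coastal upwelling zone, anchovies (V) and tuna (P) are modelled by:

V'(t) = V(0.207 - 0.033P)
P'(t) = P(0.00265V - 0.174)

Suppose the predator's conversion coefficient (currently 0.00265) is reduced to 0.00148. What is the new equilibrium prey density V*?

V* ≈ 118

At the interior fixed point, setting dP/dt = 0 with P > 0 fixes V* = (predator death rate)/(VP coefficient) — independent of the other coefficients.
With the change, V* = 0.174/0.00148 = 118; it rises from 65.7.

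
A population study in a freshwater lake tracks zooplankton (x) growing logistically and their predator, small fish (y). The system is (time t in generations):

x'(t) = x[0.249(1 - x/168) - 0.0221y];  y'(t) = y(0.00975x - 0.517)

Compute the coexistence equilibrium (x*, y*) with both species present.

x* ≈ 53, y* ≈ 7.71

From dy/dt = 0 with y > 0: 0.00975x* = 0.517, so x* = 53.
Substitute into dx/dt = 0: 0.249(1 - 53/168) = 0.0221y*.
The bracket is 0.684, giving y* = 0.17/0.0221 = 7.71.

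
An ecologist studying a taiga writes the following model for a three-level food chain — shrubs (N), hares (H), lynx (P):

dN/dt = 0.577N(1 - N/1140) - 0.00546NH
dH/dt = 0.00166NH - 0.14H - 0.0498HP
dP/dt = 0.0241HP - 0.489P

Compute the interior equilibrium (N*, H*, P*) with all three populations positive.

N* ≈ 921, H* ≈ 20.3, P* ≈ 27.9

From dP/dt = 0: 0.0241H* = 0.489, so H* = 20.3.
From dN/dt = 0: 0.577(1 - N*/1140) = 0.00546·20.3, giving N* = 1140·(1 - 0.192) = 921.
From dH/dt = 0: 0.00166·921 - 0.14 = 0.0498P*, so P* = 1.39/0.0498 = 27.9.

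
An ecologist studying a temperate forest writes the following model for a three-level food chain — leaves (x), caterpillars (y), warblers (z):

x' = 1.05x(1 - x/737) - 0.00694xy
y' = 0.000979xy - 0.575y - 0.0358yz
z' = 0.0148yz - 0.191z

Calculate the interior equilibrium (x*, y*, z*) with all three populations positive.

From dz/dt = 0: 0.0148y* = 0.191, so y* = 12.9.
From dx/dt = 0: 1.05(1 - x*/737) = 0.00694·12.9, giving x* = 737·(1 - 0.0853) = 674.
From dy/dt = 0: 0.000979·674 - 0.575 = 0.0358z*, so z* = 0.085/0.0358 = 2.37.

x* ≈ 674, y* ≈ 12.9, z* ≈ 2.37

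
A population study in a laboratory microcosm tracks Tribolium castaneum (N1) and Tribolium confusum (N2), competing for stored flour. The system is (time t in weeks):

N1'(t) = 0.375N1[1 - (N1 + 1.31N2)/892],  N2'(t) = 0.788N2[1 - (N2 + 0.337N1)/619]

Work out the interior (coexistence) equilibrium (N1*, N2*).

N1* ≈ 145, N2* ≈ 570

Setting both brackets to zero gives the nullclines N1 + 1.31N2 = 892 and 0.337N1 + N2 = 619.
Substituting N2 = 619 - 0.337N1 into the first: N1(1 - 1.31·0.337) = 892 - 1.31·619.
So N1* = 81.1/0.559 = 145, and then N2* = 619 - 0.337·145 = 570.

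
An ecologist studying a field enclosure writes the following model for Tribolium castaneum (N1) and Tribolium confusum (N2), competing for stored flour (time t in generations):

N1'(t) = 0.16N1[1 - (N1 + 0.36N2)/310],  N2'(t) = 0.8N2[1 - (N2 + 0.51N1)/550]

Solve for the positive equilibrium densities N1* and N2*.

N1* ≈ 137, N2* ≈ 480

Setting both brackets to zero gives the nullclines N1 + 0.36N2 = 310 and 0.51N1 + N2 = 550.
Substituting N2 = 550 - 0.51N1 into the first: N1(1 - 0.36·0.51) = 310 - 0.36·550.
So N1* = 112/0.816 = 137, and then N2* = 550 - 0.51·137 = 480.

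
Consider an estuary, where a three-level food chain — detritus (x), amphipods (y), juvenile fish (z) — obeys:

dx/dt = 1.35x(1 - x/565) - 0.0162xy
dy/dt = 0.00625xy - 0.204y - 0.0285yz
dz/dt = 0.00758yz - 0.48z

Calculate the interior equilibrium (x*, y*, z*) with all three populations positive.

x* ≈ 136, y* ≈ 63.3, z* ≈ 22.6

From dz/dt = 0: 0.00758y* = 0.48, so y* = 63.3.
From dx/dt = 0: 1.35(1 - x*/565) = 0.0162·63.3, giving x* = 565·(1 - 0.76) = 136.
From dy/dt = 0: 0.00625·136 - 0.204 = 0.0285z*, so z* = 0.644/0.0285 = 22.6.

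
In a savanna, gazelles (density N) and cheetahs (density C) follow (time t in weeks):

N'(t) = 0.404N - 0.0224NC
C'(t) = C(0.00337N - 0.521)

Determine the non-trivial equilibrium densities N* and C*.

Set dC/dt = 0 with C > 0: 0.00337N - 0.521 = 0, so N* = 0.521/0.00337 = 155.
Set dN/dt = 0 with N > 0: 0.404 - 0.0224C = 0, so C* = 0.404/0.0224 = 18.

N* ≈ 155, C* ≈ 18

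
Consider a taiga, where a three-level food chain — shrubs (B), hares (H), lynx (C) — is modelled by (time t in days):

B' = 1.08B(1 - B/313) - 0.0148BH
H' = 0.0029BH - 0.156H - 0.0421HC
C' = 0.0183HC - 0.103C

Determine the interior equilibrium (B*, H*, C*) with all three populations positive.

From dC/dt = 0: 0.0183H* = 0.103, so H* = 5.63.
From dB/dt = 0: 1.08(1 - B*/313) = 0.0148·5.63, giving B* = 313·(1 - 0.0771) = 289.
From dH/dt = 0: 0.0029·289 - 0.156 = 0.0421C*, so C* = 0.682/0.0421 = 16.2.

B* ≈ 289, H* ≈ 5.63, C* ≈ 16.2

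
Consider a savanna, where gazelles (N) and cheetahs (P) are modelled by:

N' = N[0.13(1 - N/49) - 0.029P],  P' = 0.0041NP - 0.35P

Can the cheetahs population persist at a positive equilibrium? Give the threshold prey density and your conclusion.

The predator equation gives dP/dt > 0 only when N > 0.35/0.0041 = 85.4.
Without the predator, N → K = 49. Since 49 < 85.4, the predator cannot invade.

Threshold N = 85.4; K < 85.4, so no, the predator goes extinct.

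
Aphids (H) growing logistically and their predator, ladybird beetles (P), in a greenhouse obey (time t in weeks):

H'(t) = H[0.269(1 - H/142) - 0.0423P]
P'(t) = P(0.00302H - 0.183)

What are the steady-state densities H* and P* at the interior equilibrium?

From dP/dt = 0 with P > 0: 0.00302H* = 0.183, so H* = 60.6.
Substitute into dH/dt = 0: 0.269(1 - 60.6/142) = 0.0423P*.
The bracket is 0.573, giving P* = 0.154/0.0423 = 3.65.

H* ≈ 60.6, P* ≈ 3.65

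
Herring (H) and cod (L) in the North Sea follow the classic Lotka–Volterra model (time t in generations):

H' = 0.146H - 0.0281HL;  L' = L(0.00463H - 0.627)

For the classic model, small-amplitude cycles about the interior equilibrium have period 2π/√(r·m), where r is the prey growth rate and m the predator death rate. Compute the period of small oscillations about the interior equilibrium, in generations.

Here r = 0.146 and m = 0.627, so r·m = 0.0915.
ω = √0.0915 = 0.303 per generation, hence T = 2π/ω ≈ 20.8 generations.

T ≈ 20.8 generations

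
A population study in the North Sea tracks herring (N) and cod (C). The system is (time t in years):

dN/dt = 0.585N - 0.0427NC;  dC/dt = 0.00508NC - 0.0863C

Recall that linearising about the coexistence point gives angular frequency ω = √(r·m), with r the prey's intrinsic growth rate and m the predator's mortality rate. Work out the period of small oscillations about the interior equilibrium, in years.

T ≈ 28 years

Here r = 0.585 and m = 0.0863, so r·m = 0.0505.
ω = √0.0505 = 0.225 per year, hence T = 2π/ω ≈ 28 years.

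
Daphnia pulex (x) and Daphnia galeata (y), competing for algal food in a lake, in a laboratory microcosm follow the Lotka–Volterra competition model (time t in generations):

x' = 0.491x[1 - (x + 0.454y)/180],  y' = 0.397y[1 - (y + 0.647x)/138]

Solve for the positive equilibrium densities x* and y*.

x* ≈ 166, y* ≈ 30.5

Setting both brackets to zero gives the nullclines x + 0.454y = 180 and 0.647x + y = 138.
Substituting y = 138 - 0.647x into the first: x(1 - 0.454·0.647) = 180 - 0.454·138.
So x* = 117/0.706 = 166, and then y* = 138 - 0.647·166 = 30.5.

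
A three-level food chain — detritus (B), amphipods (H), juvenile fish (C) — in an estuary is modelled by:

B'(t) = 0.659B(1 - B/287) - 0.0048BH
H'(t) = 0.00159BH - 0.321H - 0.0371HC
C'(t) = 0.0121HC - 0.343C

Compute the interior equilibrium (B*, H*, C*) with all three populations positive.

From dC/dt = 0: 0.0121H* = 0.343, so H* = 28.3.
From dB/dt = 0: 0.659(1 - B*/287) = 0.0048·28.3, giving B* = 287·(1 - 0.206) = 228.
From dH/dt = 0: 0.00159·228 - 0.321 = 0.0371C*, so C* = 0.0411/0.0371 = 1.11.

B* ≈ 228, H* ≈ 28.3, C* ≈ 1.11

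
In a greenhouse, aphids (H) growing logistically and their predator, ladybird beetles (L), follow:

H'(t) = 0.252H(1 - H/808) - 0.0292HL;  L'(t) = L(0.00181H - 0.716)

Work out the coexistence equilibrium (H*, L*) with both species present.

From dL/dt = 0 with L > 0: 0.00181H* = 0.716, so H* = 396.
Substitute into dH/dt = 0: 0.252(1 - 396/808) = 0.0292L*.
The bracket is 0.51, giving L* = 0.129/0.0292 = 4.41.

H* ≈ 396, L* ≈ 4.41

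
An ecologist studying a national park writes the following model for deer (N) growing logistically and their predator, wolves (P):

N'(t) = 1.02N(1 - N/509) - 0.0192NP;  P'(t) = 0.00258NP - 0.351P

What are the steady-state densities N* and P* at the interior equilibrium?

N* ≈ 136, P* ≈ 38.9

From dP/dt = 0 with P > 0: 0.00258N* = 0.351, so N* = 136.
Substitute into dN/dt = 0: 1.02(1 - 136/509) = 0.0192P*.
The bracket is 0.733, giving P* = 0.747/0.0192 = 38.9.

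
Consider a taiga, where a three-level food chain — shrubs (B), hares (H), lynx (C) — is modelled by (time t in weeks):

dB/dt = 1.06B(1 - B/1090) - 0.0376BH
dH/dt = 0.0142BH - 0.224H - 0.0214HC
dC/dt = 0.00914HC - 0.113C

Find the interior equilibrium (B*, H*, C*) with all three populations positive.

From dC/dt = 0: 0.00914H* = 0.113, so H* = 12.4.
From dB/dt = 0: 1.06(1 - B*/1090) = 0.0376·12.4, giving B* = 1090·(1 - 0.439) = 612.
From dH/dt = 0: 0.0142·612 - 0.224 = 0.0214C*, so C* = 8.47/0.0214 = 396.

B* ≈ 612, H* ≈ 12.4, C* ≈ 396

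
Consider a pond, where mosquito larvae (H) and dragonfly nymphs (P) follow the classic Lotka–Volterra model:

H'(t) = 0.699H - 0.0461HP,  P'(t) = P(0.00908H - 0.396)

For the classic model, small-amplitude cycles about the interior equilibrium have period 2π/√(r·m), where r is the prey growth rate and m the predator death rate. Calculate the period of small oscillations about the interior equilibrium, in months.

Here r = 0.699 and m = 0.396, so r·m = 0.277.
ω = √0.277 = 0.526 per month, hence T = 2π/ω ≈ 11.9 months.

T ≈ 11.9 months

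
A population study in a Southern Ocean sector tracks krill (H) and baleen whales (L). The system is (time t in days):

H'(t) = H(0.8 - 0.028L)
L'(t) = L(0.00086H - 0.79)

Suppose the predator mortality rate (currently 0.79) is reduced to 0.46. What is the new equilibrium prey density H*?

At the interior fixed point, setting dL/dt = 0 with L > 0 fixes H* = (predator death rate)/(HL coefficient) — independent of the other coefficients.
With the change, H* = 0.46/0.00086 = 535; it falls from 919.

H* ≈ 535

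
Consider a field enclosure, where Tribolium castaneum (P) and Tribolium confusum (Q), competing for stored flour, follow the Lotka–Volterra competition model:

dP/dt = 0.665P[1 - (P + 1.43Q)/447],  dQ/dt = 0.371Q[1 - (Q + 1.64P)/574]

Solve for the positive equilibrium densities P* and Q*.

P* ≈ 278, Q* ≈ 118

Setting both brackets to zero gives the nullclines P + 1.43Q = 447 and 1.64P + Q = 574.
Substituting Q = 574 - 1.64P into the first: P(1 - 1.43·1.64) = 447 - 1.43·574.
So P* = -374/-1.35 = 278, and then Q* = 574 - 1.64·278 = 118.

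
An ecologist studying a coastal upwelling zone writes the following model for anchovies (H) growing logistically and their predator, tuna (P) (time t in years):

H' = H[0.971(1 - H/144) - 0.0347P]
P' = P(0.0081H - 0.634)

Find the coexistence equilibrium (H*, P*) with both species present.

H* ≈ 78.3, P* ≈ 12.8

From dP/dt = 0 with P > 0: 0.0081H* = 0.634, so H* = 78.3.
Substitute into dH/dt = 0: 0.971(1 - 78.3/144) = 0.0347P*.
The bracket is 0.456, giving P* = 0.443/0.0347 = 12.8.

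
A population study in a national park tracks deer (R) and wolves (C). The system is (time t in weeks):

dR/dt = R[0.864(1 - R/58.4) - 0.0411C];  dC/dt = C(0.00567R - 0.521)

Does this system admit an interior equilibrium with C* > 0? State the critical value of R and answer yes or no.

Threshold R = 91.9; K < 91.9, so no, the predator goes extinct.

The predator equation gives dC/dt > 0 only when R > 0.521/0.00567 = 91.9.
Without the predator, R → K = 58.4. Since 58.4 < 91.9, the predator cannot invade.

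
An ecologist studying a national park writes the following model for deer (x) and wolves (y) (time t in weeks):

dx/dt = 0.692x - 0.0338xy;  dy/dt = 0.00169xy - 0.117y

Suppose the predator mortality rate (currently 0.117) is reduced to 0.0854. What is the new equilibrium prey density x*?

At the interior fixed point, setting dy/dt = 0 with y > 0 fixes x* = (predator death rate)/(xy coefficient) — independent of the other coefficients.
With the change, x* = 0.0854/0.00169 = 50.5; it falls from 69.2.

x* ≈ 50.5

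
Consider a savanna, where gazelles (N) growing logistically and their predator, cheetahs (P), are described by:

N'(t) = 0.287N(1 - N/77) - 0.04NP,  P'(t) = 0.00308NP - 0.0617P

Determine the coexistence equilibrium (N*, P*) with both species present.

N* ≈ 20, P* ≈ 5.31

From dP/dt = 0 with P > 0: 0.00308N* = 0.0617, so N* = 20.
Substitute into dN/dt = 0: 0.287(1 - 20/77) = 0.04P*.
The bracket is 0.74, giving P* = 0.212/0.04 = 5.31.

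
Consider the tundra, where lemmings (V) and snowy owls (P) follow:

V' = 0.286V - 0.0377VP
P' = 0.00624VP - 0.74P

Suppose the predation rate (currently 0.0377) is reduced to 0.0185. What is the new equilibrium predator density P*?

P* ≈ 15.5

At the interior fixed point, setting dV/dt = 0 with V > 0 fixes P* = (prey growth rate)/(VP coefficient) — independent of the other coefficients.
With the change, P* = 0.286/0.0185 = 15.5; it rises from 7.59.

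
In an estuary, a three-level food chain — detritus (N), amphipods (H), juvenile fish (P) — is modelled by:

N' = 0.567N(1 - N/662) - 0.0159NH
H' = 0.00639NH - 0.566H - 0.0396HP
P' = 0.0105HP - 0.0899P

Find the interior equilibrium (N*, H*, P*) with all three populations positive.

From dP/dt = 0: 0.0105H* = 0.0899, so H* = 8.56.
From dN/dt = 0: 0.567(1 - N*/662) = 0.0159·8.56, giving N* = 662·(1 - 0.24) = 503.
From dH/dt = 0: 0.00639·503 - 0.566 = 0.0396P*, so P* = 2.65/0.0396 = 66.9.

N* ≈ 503, H* ≈ 8.56, P* ≈ 66.9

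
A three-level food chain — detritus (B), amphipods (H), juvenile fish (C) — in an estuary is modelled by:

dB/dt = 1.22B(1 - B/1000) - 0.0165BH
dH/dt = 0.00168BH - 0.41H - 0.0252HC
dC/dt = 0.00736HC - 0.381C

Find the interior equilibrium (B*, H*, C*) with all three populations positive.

B* ≈ 300, H* ≈ 51.8, C* ≈ 3.72

From dC/dt = 0: 0.00736H* = 0.381, so H* = 51.8.
From dB/dt = 0: 1.22(1 - B*/1000) = 0.0165·51.8, giving B* = 1000·(1 - 0.7) = 300.
From dH/dt = 0: 0.00168·300 - 0.41 = 0.0252C*, so C* = 0.0938/0.0252 = 3.72.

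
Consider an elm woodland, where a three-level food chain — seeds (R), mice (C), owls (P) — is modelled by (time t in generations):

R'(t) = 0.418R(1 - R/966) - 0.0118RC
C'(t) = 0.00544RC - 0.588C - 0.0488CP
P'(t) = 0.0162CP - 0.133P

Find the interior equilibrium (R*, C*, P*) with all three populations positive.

R* ≈ 742, C* ≈ 8.21, P* ≈ 70.7

From dP/dt = 0: 0.0162C* = 0.133, so C* = 8.21.
From dR/dt = 0: 0.418(1 - R*/966) = 0.0118·8.21, giving R* = 966·(1 - 0.232) = 742.
From dC/dt = 0: 0.00544·742 - 0.588 = 0.0488P*, so P* = 3.45/0.0488 = 70.7.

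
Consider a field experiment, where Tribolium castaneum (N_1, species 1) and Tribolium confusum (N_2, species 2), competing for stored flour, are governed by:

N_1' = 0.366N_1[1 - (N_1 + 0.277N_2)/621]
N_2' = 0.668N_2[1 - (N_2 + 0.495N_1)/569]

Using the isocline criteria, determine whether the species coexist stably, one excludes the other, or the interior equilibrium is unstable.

Compare the nullcline intercepts: K1/α12 = 621/0.277 = 2240 > K2 = 569; K2/α21 = 569/0.495 = 1150 > K1 = 621.
Since both inequalities hold, each species can invade when rare, so the interior equilibrium is stable.

stable coexistence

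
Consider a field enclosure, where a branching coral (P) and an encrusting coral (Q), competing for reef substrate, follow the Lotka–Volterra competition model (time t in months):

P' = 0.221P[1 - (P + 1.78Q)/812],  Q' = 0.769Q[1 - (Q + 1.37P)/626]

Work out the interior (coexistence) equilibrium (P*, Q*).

Setting both brackets to zero gives the nullclines P + 1.78Q = 812 and 1.37P + Q = 626.
Substituting Q = 626 - 1.37P into the first: P(1 - 1.78·1.37) = 812 - 1.78·626.
So P* = -302/-1.44 = 210, and then Q* = 626 - 1.37·210 = 338.

P* ≈ 210, Q* ≈ 338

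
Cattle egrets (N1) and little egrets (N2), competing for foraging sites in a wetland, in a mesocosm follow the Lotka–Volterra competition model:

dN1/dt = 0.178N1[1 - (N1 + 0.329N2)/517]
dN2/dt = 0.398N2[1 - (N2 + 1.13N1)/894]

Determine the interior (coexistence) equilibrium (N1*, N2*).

N1* ≈ 355, N2* ≈ 493

Setting both brackets to zero gives the nullclines N1 + 0.329N2 = 517 and 1.13N1 + N2 = 894.
Substituting N2 = 894 - 1.13N1 into the first: N1(1 - 0.329·1.13) = 517 - 0.329·894.
So N1* = 223/0.628 = 355, and then N2* = 894 - 1.13·355 = 493.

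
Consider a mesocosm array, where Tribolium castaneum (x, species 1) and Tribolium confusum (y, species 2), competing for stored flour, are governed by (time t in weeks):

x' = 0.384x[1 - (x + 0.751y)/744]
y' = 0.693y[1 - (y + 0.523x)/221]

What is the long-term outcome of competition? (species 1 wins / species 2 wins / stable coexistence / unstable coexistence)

species 1 excludes species 2

Compare the nullcline intercepts: K1/α12 = 744/0.751 = 991 > K2 = 221; K2/α21 = 221/0.523 = 423 < K1 = 744.
Since the inequalities point opposite ways, species 1 can invade but species 2 cannot.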